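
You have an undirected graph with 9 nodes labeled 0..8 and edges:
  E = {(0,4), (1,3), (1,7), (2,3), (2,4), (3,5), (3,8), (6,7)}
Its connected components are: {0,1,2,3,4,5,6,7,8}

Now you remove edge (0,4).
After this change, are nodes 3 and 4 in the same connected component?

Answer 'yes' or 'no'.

Initial components: {0,1,2,3,4,5,6,7,8}
Removing edge (0,4): it was a bridge — component count 1 -> 2.
New components: {0} {1,2,3,4,5,6,7,8}
Are 3 and 4 in the same component? yes

Answer: yes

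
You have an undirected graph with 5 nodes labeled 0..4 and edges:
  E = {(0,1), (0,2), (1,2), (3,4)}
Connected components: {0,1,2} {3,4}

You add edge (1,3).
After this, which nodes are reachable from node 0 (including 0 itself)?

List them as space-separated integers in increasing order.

Answer: 0 1 2 3 4

Derivation:
Before: nodes reachable from 0: {0,1,2}
Adding (1,3): merges 0's component with another. Reachability grows.
After: nodes reachable from 0: {0,1,2,3,4}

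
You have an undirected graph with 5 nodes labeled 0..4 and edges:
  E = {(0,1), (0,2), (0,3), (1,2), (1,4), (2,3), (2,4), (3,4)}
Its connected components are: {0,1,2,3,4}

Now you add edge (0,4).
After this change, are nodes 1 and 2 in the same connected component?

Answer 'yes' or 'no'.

Initial components: {0,1,2,3,4}
Adding edge (0,4): both already in same component {0,1,2,3,4}. No change.
New components: {0,1,2,3,4}
Are 1 and 2 in the same component? yes

Answer: yes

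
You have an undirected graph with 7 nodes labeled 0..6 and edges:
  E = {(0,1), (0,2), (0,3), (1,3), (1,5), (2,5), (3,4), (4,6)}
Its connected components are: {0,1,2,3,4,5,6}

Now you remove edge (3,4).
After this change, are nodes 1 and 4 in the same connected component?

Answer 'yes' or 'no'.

Initial components: {0,1,2,3,4,5,6}
Removing edge (3,4): it was a bridge — component count 1 -> 2.
New components: {0,1,2,3,5} {4,6}
Are 1 and 4 in the same component? no

Answer: no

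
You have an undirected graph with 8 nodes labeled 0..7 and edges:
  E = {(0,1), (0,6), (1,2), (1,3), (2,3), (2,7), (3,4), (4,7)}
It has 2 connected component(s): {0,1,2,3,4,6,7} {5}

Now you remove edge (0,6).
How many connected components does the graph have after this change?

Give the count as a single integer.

Answer: 3

Derivation:
Initial component count: 2
Remove (0,6): it was a bridge. Count increases: 2 -> 3.
  After removal, components: {0,1,2,3,4,7} {5} {6}
New component count: 3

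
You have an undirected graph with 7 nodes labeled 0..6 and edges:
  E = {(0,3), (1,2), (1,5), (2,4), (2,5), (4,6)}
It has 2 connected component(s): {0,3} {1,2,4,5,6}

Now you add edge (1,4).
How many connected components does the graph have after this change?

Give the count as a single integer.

Answer: 2

Derivation:
Initial component count: 2
Add (1,4): endpoints already in same component. Count unchanged: 2.
New component count: 2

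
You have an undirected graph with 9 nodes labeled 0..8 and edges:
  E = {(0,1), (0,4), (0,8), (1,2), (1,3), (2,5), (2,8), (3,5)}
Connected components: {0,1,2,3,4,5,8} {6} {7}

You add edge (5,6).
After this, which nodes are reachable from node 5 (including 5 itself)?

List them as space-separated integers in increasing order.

Answer: 0 1 2 3 4 5 6 8

Derivation:
Before: nodes reachable from 5: {0,1,2,3,4,5,8}
Adding (5,6): merges 5's component with another. Reachability grows.
After: nodes reachable from 5: {0,1,2,3,4,5,6,8}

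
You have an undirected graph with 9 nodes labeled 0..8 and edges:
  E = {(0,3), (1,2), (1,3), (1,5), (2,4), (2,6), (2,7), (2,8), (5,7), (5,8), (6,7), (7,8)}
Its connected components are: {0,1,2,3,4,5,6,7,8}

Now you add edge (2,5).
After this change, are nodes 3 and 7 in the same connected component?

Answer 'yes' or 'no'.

Initial components: {0,1,2,3,4,5,6,7,8}
Adding edge (2,5): both already in same component {0,1,2,3,4,5,6,7,8}. No change.
New components: {0,1,2,3,4,5,6,7,8}
Are 3 and 7 in the same component? yes

Answer: yes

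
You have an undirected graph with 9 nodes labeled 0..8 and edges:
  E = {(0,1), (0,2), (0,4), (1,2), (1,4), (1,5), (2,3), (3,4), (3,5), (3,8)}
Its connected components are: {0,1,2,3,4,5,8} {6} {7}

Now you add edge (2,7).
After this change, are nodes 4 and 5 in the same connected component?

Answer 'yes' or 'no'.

Initial components: {0,1,2,3,4,5,8} {6} {7}
Adding edge (2,7): merges {0,1,2,3,4,5,8} and {7}.
New components: {0,1,2,3,4,5,7,8} {6}
Are 4 and 5 in the same component? yes

Answer: yes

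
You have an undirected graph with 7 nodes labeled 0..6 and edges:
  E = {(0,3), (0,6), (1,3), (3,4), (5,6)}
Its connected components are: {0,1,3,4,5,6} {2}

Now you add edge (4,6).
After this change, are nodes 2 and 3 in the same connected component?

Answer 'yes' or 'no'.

Answer: no

Derivation:
Initial components: {0,1,3,4,5,6} {2}
Adding edge (4,6): both already in same component {0,1,3,4,5,6}. No change.
New components: {0,1,3,4,5,6} {2}
Are 2 and 3 in the same component? no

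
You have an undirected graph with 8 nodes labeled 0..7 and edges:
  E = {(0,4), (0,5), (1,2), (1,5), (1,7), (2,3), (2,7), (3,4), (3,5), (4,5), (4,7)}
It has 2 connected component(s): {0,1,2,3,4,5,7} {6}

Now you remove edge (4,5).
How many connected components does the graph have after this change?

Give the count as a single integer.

Initial component count: 2
Remove (4,5): not a bridge. Count unchanged: 2.
  After removal, components: {0,1,2,3,4,5,7} {6}
New component count: 2

Answer: 2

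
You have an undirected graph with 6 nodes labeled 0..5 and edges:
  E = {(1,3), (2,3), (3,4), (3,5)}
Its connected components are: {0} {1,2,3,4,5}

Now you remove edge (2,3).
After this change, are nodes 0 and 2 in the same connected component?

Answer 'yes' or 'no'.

Initial components: {0} {1,2,3,4,5}
Removing edge (2,3): it was a bridge — component count 2 -> 3.
New components: {0} {1,3,4,5} {2}
Are 0 and 2 in the same component? no

Answer: no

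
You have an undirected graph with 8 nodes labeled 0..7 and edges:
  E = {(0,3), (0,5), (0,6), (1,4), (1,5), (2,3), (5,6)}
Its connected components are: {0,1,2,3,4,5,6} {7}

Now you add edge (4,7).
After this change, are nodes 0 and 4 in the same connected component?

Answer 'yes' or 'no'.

Initial components: {0,1,2,3,4,5,6} {7}
Adding edge (4,7): merges {0,1,2,3,4,5,6} and {7}.
New components: {0,1,2,3,4,5,6,7}
Are 0 and 4 in the same component? yes

Answer: yes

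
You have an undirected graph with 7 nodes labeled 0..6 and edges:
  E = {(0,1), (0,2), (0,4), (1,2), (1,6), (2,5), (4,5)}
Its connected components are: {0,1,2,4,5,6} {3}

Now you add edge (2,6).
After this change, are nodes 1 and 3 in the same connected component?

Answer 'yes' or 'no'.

Answer: no

Derivation:
Initial components: {0,1,2,4,5,6} {3}
Adding edge (2,6): both already in same component {0,1,2,4,5,6}. No change.
New components: {0,1,2,4,5,6} {3}
Are 1 and 3 in the same component? no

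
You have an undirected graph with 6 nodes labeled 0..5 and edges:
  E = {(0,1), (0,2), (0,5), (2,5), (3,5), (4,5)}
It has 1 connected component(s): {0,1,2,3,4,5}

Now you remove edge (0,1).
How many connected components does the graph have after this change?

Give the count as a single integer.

Answer: 2

Derivation:
Initial component count: 1
Remove (0,1): it was a bridge. Count increases: 1 -> 2.
  After removal, components: {0,2,3,4,5} {1}
New component count: 2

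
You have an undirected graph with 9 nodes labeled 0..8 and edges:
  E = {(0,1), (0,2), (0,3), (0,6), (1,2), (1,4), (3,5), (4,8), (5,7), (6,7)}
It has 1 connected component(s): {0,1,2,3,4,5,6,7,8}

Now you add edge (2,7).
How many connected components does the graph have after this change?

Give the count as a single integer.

Answer: 1

Derivation:
Initial component count: 1
Add (2,7): endpoints already in same component. Count unchanged: 1.
New component count: 1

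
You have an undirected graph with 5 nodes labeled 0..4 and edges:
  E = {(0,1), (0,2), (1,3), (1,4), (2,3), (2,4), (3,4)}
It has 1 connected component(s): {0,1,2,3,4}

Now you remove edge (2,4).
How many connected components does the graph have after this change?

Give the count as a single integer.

Initial component count: 1
Remove (2,4): not a bridge. Count unchanged: 1.
  After removal, components: {0,1,2,3,4}
New component count: 1

Answer: 1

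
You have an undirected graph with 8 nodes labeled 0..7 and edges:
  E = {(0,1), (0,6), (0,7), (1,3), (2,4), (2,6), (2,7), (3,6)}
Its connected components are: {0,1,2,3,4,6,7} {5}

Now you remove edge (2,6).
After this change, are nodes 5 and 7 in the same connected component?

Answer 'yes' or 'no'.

Answer: no

Derivation:
Initial components: {0,1,2,3,4,6,7} {5}
Removing edge (2,6): not a bridge — component count unchanged at 2.
New components: {0,1,2,3,4,6,7} {5}
Are 5 and 7 in the same component? no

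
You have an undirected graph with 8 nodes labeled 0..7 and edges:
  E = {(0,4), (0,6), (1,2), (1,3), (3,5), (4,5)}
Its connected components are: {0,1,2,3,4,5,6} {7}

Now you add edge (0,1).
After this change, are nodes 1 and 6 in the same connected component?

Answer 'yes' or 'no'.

Answer: yes

Derivation:
Initial components: {0,1,2,3,4,5,6} {7}
Adding edge (0,1): both already in same component {0,1,2,3,4,5,6}. No change.
New components: {0,1,2,3,4,5,6} {7}
Are 1 and 6 in the same component? yes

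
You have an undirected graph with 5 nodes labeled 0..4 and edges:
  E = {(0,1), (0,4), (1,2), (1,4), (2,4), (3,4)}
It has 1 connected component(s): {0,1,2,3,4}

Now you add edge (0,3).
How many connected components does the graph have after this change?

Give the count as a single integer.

Answer: 1

Derivation:
Initial component count: 1
Add (0,3): endpoints already in same component. Count unchanged: 1.
New component count: 1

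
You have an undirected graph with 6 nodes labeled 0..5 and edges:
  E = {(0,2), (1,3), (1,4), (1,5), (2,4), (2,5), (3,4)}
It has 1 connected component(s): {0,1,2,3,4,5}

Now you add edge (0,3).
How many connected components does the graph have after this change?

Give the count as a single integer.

Initial component count: 1
Add (0,3): endpoints already in same component. Count unchanged: 1.
New component count: 1

Answer: 1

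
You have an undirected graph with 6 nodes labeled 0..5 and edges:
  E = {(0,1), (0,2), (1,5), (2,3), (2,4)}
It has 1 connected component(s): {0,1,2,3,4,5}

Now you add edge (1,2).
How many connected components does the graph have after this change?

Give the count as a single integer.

Initial component count: 1
Add (1,2): endpoints already in same component. Count unchanged: 1.
New component count: 1

Answer: 1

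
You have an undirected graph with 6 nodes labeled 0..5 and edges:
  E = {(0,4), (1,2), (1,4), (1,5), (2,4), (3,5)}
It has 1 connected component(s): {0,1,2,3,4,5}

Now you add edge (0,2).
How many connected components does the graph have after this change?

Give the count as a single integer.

Answer: 1

Derivation:
Initial component count: 1
Add (0,2): endpoints already in same component. Count unchanged: 1.
New component count: 1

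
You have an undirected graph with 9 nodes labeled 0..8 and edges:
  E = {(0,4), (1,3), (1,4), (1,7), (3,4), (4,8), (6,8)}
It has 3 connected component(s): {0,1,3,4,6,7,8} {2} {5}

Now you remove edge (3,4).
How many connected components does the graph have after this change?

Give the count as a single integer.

Answer: 3

Derivation:
Initial component count: 3
Remove (3,4): not a bridge. Count unchanged: 3.
  After removal, components: {0,1,3,4,6,7,8} {2} {5}
New component count: 3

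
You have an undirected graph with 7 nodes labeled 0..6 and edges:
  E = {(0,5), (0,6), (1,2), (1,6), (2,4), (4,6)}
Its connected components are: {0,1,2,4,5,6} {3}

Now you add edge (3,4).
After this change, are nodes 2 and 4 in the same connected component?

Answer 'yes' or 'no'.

Answer: yes

Derivation:
Initial components: {0,1,2,4,5,6} {3}
Adding edge (3,4): merges {3} and {0,1,2,4,5,6}.
New components: {0,1,2,3,4,5,6}
Are 2 and 4 in the same component? yes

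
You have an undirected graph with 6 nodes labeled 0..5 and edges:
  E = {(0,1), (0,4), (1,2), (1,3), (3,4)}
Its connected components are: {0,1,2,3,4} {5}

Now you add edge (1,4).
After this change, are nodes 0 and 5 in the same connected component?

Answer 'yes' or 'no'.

Initial components: {0,1,2,3,4} {5}
Adding edge (1,4): both already in same component {0,1,2,3,4}. No change.
New components: {0,1,2,3,4} {5}
Are 0 and 5 in the same component? no

Answer: no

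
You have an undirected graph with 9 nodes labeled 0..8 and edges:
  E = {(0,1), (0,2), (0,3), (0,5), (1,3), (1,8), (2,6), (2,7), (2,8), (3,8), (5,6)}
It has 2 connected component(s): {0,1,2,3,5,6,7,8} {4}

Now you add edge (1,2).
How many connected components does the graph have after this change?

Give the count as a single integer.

Answer: 2

Derivation:
Initial component count: 2
Add (1,2): endpoints already in same component. Count unchanged: 2.
New component count: 2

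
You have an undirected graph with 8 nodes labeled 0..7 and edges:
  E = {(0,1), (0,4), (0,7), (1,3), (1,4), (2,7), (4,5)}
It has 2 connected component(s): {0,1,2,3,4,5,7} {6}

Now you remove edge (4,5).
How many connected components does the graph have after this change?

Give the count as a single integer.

Initial component count: 2
Remove (4,5): it was a bridge. Count increases: 2 -> 3.
  After removal, components: {0,1,2,3,4,7} {5} {6}
New component count: 3

Answer: 3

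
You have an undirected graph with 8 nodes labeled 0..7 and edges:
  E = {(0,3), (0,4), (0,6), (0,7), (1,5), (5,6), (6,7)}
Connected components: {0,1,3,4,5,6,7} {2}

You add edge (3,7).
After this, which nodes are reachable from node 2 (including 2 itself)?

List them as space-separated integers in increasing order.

Answer: 2

Derivation:
Before: nodes reachable from 2: {2}
Adding (3,7): both endpoints already in same component. Reachability from 2 unchanged.
After: nodes reachable from 2: {2}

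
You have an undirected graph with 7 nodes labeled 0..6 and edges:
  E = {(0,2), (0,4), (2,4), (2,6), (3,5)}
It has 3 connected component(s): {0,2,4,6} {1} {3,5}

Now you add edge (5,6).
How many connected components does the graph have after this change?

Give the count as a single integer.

Answer: 2

Derivation:
Initial component count: 3
Add (5,6): merges two components. Count decreases: 3 -> 2.
New component count: 2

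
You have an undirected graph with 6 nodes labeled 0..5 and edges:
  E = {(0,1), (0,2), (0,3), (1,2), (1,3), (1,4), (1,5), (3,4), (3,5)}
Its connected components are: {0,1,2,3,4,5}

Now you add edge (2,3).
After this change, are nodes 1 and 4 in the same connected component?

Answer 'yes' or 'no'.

Answer: yes

Derivation:
Initial components: {0,1,2,3,4,5}
Adding edge (2,3): both already in same component {0,1,2,3,4,5}. No change.
New components: {0,1,2,3,4,5}
Are 1 and 4 in the same component? yes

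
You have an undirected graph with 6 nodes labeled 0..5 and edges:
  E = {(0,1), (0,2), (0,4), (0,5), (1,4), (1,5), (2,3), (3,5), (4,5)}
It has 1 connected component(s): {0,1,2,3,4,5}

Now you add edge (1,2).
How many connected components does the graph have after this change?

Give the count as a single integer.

Initial component count: 1
Add (1,2): endpoints already in same component. Count unchanged: 1.
New component count: 1

Answer: 1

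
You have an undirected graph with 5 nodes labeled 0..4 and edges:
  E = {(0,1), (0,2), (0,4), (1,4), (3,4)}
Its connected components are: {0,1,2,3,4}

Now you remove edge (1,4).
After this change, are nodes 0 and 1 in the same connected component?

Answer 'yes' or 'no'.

Answer: yes

Derivation:
Initial components: {0,1,2,3,4}
Removing edge (1,4): not a bridge — component count unchanged at 1.
New components: {0,1,2,3,4}
Are 0 and 1 in the same component? yes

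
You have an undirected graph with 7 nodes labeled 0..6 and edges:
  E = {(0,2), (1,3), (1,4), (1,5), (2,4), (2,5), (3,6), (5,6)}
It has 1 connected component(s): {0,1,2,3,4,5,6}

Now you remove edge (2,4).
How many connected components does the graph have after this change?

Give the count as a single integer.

Answer: 1

Derivation:
Initial component count: 1
Remove (2,4): not a bridge. Count unchanged: 1.
  After removal, components: {0,1,2,3,4,5,6}
New component count: 1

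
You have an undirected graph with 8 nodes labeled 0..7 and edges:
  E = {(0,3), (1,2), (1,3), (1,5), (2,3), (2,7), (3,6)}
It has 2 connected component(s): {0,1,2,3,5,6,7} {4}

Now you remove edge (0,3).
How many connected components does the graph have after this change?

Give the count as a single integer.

Answer: 3

Derivation:
Initial component count: 2
Remove (0,3): it was a bridge. Count increases: 2 -> 3.
  After removal, components: {0} {1,2,3,5,6,7} {4}
New component count: 3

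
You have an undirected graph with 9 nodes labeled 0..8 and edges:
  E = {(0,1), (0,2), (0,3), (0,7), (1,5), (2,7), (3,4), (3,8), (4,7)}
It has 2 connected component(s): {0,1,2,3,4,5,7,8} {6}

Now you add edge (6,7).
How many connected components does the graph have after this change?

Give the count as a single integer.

Answer: 1

Derivation:
Initial component count: 2
Add (6,7): merges two components. Count decreases: 2 -> 1.
New component count: 1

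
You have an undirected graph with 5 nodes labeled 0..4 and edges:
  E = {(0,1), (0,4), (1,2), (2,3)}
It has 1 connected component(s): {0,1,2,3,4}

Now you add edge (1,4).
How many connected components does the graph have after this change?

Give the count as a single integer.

Initial component count: 1
Add (1,4): endpoints already in same component. Count unchanged: 1.
New component count: 1

Answer: 1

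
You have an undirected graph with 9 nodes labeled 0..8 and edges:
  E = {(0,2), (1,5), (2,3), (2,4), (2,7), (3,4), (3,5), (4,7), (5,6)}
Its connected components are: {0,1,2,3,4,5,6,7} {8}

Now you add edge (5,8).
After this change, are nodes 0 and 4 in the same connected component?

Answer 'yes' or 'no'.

Initial components: {0,1,2,3,4,5,6,7} {8}
Adding edge (5,8): merges {0,1,2,3,4,5,6,7} and {8}.
New components: {0,1,2,3,4,5,6,7,8}
Are 0 and 4 in the same component? yes

Answer: yes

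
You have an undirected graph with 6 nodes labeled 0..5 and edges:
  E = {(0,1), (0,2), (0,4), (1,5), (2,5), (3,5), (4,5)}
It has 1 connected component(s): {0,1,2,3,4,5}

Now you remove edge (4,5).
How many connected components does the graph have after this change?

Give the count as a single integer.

Initial component count: 1
Remove (4,5): not a bridge. Count unchanged: 1.
  After removal, components: {0,1,2,3,4,5}
New component count: 1

Answer: 1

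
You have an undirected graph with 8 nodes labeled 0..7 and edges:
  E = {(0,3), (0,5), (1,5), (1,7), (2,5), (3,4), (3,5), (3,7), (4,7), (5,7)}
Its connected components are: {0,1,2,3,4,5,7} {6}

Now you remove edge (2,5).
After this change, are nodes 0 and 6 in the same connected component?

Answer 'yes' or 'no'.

Answer: no

Derivation:
Initial components: {0,1,2,3,4,5,7} {6}
Removing edge (2,5): it was a bridge — component count 2 -> 3.
New components: {0,1,3,4,5,7} {2} {6}
Are 0 and 6 in the same component? no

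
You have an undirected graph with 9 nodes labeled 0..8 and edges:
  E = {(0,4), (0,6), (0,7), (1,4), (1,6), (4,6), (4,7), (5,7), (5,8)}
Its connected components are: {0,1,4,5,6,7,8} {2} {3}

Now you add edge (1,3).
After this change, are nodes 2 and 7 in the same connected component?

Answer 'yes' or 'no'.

Answer: no

Derivation:
Initial components: {0,1,4,5,6,7,8} {2} {3}
Adding edge (1,3): merges {0,1,4,5,6,7,8} and {3}.
New components: {0,1,3,4,5,6,7,8} {2}
Are 2 and 7 in the same component? no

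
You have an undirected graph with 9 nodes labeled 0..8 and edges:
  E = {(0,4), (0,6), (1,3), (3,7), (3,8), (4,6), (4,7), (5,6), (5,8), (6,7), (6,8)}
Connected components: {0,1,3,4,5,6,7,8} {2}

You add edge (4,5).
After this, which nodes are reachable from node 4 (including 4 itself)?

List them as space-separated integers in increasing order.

Before: nodes reachable from 4: {0,1,3,4,5,6,7,8}
Adding (4,5): both endpoints already in same component. Reachability from 4 unchanged.
After: nodes reachable from 4: {0,1,3,4,5,6,7,8}

Answer: 0 1 3 4 5 6 7 8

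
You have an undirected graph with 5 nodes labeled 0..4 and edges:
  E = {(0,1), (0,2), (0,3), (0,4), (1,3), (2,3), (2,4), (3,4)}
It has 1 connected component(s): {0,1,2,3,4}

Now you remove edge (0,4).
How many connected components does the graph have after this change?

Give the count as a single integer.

Initial component count: 1
Remove (0,4): not a bridge. Count unchanged: 1.
  After removal, components: {0,1,2,3,4}
New component count: 1

Answer: 1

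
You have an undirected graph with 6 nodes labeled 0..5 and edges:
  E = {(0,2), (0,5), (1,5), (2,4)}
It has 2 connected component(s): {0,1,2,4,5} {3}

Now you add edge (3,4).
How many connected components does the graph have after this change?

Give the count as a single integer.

Initial component count: 2
Add (3,4): merges two components. Count decreases: 2 -> 1.
New component count: 1

Answer: 1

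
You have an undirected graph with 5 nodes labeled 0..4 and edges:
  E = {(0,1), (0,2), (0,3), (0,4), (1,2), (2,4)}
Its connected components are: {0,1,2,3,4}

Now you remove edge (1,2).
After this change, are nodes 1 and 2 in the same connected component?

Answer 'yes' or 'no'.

Initial components: {0,1,2,3,4}
Removing edge (1,2): not a bridge — component count unchanged at 1.
New components: {0,1,2,3,4}
Are 1 and 2 in the same component? yes

Answer: yes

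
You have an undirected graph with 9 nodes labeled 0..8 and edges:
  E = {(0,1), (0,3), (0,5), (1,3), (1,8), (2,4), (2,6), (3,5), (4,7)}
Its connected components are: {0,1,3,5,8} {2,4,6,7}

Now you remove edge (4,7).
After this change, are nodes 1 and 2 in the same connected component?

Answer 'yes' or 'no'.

Initial components: {0,1,3,5,8} {2,4,6,7}
Removing edge (4,7): it was a bridge — component count 2 -> 3.
New components: {0,1,3,5,8} {2,4,6} {7}
Are 1 and 2 in the same component? no

Answer: no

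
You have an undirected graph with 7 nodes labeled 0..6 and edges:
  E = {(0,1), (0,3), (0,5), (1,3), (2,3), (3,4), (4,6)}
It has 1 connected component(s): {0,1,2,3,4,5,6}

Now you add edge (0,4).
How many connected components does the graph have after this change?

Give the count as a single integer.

Answer: 1

Derivation:
Initial component count: 1
Add (0,4): endpoints already in same component. Count unchanged: 1.
New component count: 1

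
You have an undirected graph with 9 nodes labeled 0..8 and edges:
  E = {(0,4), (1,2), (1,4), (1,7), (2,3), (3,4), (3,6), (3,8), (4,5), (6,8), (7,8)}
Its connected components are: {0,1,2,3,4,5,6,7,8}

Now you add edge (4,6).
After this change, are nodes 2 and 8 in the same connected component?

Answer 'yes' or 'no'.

Initial components: {0,1,2,3,4,5,6,7,8}
Adding edge (4,6): both already in same component {0,1,2,3,4,5,6,7,8}. No change.
New components: {0,1,2,3,4,5,6,7,8}
Are 2 and 8 in the same component? yes

Answer: yes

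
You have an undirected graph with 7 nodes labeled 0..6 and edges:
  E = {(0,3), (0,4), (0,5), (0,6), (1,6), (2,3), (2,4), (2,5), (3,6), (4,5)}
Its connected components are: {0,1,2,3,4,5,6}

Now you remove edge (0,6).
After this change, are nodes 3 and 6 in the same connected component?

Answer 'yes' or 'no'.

Initial components: {0,1,2,3,4,5,6}
Removing edge (0,6): not a bridge — component count unchanged at 1.
New components: {0,1,2,3,4,5,6}
Are 3 and 6 in the same component? yes

Answer: yes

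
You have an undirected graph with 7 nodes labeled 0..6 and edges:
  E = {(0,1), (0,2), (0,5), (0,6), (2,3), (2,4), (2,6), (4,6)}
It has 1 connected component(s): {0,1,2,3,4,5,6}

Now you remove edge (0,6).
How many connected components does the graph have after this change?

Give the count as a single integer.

Initial component count: 1
Remove (0,6): not a bridge. Count unchanged: 1.
  After removal, components: {0,1,2,3,4,5,6}
New component count: 1

Answer: 1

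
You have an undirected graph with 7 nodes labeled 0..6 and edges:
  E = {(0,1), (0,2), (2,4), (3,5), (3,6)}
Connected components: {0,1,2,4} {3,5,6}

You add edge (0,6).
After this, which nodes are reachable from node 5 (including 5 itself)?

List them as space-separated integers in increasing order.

Before: nodes reachable from 5: {3,5,6}
Adding (0,6): merges 5's component with another. Reachability grows.
After: nodes reachable from 5: {0,1,2,3,4,5,6}

Answer: 0 1 2 3 4 5 6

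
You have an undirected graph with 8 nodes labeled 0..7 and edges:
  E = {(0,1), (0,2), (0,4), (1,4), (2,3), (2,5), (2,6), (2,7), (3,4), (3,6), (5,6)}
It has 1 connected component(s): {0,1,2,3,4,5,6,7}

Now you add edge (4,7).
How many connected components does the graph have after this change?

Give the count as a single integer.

Answer: 1

Derivation:
Initial component count: 1
Add (4,7): endpoints already in same component. Count unchanged: 1.
New component count: 1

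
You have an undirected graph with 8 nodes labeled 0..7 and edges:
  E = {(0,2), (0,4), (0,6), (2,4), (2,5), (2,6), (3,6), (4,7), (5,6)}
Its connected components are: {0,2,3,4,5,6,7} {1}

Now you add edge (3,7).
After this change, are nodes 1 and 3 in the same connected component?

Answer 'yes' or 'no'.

Initial components: {0,2,3,4,5,6,7} {1}
Adding edge (3,7): both already in same component {0,2,3,4,5,6,7}. No change.
New components: {0,2,3,4,5,6,7} {1}
Are 1 and 3 in the same component? no

Answer: no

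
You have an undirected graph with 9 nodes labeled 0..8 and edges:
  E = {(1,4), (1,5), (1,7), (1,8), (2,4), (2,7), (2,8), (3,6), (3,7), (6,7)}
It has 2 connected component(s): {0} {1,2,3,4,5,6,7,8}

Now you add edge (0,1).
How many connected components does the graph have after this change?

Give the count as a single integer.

Initial component count: 2
Add (0,1): merges two components. Count decreases: 2 -> 1.
New component count: 1

Answer: 1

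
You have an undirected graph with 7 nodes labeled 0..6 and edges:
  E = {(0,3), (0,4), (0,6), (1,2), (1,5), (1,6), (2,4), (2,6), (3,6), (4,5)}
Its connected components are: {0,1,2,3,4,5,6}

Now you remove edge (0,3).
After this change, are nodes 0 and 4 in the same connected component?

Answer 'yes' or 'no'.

Initial components: {0,1,2,3,4,5,6}
Removing edge (0,3): not a bridge — component count unchanged at 1.
New components: {0,1,2,3,4,5,6}
Are 0 and 4 in the same component? yes

Answer: yes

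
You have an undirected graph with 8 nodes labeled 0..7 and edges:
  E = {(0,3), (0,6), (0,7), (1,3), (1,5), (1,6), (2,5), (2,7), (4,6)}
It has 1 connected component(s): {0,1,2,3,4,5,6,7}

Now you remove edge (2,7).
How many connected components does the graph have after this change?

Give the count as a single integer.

Initial component count: 1
Remove (2,7): not a bridge. Count unchanged: 1.
  After removal, components: {0,1,2,3,4,5,6,7}
New component count: 1

Answer: 1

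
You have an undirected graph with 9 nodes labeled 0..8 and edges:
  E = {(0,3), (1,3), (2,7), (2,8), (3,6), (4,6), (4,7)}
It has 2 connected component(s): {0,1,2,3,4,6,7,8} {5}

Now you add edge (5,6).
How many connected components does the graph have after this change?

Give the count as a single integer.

Answer: 1

Derivation:
Initial component count: 2
Add (5,6): merges two components. Count decreases: 2 -> 1.
New component count: 1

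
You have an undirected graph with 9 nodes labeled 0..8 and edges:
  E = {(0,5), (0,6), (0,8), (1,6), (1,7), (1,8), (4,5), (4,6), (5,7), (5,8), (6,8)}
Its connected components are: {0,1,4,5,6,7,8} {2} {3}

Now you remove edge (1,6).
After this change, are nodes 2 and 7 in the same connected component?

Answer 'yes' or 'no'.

Initial components: {0,1,4,5,6,7,8} {2} {3}
Removing edge (1,6): not a bridge — component count unchanged at 3.
New components: {0,1,4,5,6,7,8} {2} {3}
Are 2 and 7 in the same component? no

Answer: no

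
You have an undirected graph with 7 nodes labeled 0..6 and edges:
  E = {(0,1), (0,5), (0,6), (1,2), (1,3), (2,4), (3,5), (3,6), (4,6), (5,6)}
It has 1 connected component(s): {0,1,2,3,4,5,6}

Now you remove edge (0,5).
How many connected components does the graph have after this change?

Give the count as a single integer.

Initial component count: 1
Remove (0,5): not a bridge. Count unchanged: 1.
  After removal, components: {0,1,2,3,4,5,6}
New component count: 1

Answer: 1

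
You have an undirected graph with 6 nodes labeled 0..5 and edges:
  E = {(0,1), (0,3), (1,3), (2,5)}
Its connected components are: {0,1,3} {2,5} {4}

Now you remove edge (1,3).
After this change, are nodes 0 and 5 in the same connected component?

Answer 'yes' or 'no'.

Answer: no

Derivation:
Initial components: {0,1,3} {2,5} {4}
Removing edge (1,3): not a bridge — component count unchanged at 3.
New components: {0,1,3} {2,5} {4}
Are 0 and 5 in the same component? no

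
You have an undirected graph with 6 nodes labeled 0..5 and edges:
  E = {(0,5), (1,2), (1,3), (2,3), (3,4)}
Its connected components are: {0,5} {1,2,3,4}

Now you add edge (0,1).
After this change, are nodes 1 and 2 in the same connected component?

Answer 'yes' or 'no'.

Answer: yes

Derivation:
Initial components: {0,5} {1,2,3,4}
Adding edge (0,1): merges {0,5} and {1,2,3,4}.
New components: {0,1,2,3,4,5}
Are 1 and 2 in the same component? yes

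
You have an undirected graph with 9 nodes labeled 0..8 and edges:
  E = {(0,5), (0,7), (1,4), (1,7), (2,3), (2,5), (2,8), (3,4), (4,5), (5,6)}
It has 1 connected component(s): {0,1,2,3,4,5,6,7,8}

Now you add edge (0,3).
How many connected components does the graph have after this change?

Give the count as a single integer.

Answer: 1

Derivation:
Initial component count: 1
Add (0,3): endpoints already in same component. Count unchanged: 1.
New component count: 1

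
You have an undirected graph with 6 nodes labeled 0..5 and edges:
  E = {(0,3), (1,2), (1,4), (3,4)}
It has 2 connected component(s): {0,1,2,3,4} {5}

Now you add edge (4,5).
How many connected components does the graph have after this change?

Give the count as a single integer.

Answer: 1

Derivation:
Initial component count: 2
Add (4,5): merges two components. Count decreases: 2 -> 1.
New component count: 1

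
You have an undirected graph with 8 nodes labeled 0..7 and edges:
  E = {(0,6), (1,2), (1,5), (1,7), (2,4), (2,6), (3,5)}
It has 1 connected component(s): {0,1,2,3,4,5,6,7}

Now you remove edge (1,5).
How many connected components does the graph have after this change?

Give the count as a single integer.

Initial component count: 1
Remove (1,5): it was a bridge. Count increases: 1 -> 2.
  After removal, components: {0,1,2,4,6,7} {3,5}
New component count: 2

Answer: 2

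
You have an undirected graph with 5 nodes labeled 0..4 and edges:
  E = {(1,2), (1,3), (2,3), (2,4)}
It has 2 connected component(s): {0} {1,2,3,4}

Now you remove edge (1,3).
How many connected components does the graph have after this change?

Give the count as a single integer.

Answer: 2

Derivation:
Initial component count: 2
Remove (1,3): not a bridge. Count unchanged: 2.
  After removal, components: {0} {1,2,3,4}
New component count: 2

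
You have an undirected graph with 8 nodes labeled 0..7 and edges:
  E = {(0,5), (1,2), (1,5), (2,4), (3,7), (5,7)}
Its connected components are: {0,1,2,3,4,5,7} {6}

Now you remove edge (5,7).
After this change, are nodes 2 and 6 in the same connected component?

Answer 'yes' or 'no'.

Initial components: {0,1,2,3,4,5,7} {6}
Removing edge (5,7): it was a bridge — component count 2 -> 3.
New components: {0,1,2,4,5} {3,7} {6}
Are 2 and 6 in the same component? no

Answer: no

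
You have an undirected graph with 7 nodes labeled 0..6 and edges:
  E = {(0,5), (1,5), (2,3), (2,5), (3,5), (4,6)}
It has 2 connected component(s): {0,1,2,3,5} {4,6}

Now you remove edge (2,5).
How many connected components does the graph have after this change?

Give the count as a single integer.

Initial component count: 2
Remove (2,5): not a bridge. Count unchanged: 2.
  After removal, components: {0,1,2,3,5} {4,6}
New component count: 2

Answer: 2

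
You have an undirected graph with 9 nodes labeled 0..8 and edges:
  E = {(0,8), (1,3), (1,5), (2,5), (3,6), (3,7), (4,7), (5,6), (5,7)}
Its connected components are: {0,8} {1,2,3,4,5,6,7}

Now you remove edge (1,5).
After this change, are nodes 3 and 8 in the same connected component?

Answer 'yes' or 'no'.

Initial components: {0,8} {1,2,3,4,5,6,7}
Removing edge (1,5): not a bridge — component count unchanged at 2.
New components: {0,8} {1,2,3,4,5,6,7}
Are 3 and 8 in the same component? no

Answer: no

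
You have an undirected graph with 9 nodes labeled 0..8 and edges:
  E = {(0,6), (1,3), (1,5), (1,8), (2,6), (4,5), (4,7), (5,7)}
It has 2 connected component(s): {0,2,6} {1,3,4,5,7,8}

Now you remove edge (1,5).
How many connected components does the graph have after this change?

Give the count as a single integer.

Initial component count: 2
Remove (1,5): it was a bridge. Count increases: 2 -> 3.
  After removal, components: {0,2,6} {1,3,8} {4,5,7}
New component count: 3

Answer: 3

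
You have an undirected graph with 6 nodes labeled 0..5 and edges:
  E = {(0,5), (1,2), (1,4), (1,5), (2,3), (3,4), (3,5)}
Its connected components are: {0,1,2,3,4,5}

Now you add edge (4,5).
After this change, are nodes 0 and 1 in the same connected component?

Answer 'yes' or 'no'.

Initial components: {0,1,2,3,4,5}
Adding edge (4,5): both already in same component {0,1,2,3,4,5}. No change.
New components: {0,1,2,3,4,5}
Are 0 and 1 in the same component? yes

Answer: yes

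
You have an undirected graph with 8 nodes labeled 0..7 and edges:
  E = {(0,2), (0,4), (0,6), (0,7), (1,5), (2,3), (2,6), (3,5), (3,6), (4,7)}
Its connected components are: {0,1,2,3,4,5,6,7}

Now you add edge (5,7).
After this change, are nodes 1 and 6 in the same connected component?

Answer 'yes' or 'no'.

Answer: yes

Derivation:
Initial components: {0,1,2,3,4,5,6,7}
Adding edge (5,7): both already in same component {0,1,2,3,4,5,6,7}. No change.
New components: {0,1,2,3,4,5,6,7}
Are 1 and 6 in the same component? yes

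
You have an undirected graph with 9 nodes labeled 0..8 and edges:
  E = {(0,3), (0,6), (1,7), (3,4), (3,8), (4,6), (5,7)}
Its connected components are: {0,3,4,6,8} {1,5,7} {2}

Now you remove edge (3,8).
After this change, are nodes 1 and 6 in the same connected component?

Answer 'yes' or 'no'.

Initial components: {0,3,4,6,8} {1,5,7} {2}
Removing edge (3,8): it was a bridge — component count 3 -> 4.
New components: {0,3,4,6} {1,5,7} {2} {8}
Are 1 and 6 in the same component? no

Answer: no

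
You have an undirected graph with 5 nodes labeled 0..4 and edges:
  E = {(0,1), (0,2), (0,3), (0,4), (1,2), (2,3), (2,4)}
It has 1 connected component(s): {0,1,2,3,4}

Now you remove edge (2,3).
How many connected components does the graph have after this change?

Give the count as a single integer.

Initial component count: 1
Remove (2,3): not a bridge. Count unchanged: 1.
  After removal, components: {0,1,2,3,4}
New component count: 1

Answer: 1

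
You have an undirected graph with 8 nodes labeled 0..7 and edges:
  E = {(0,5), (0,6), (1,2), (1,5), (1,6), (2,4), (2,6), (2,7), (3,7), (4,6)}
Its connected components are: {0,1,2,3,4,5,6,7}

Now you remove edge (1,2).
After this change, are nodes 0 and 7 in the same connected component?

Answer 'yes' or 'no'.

Answer: yes

Derivation:
Initial components: {0,1,2,3,4,5,6,7}
Removing edge (1,2): not a bridge — component count unchanged at 1.
New components: {0,1,2,3,4,5,6,7}
Are 0 and 7 in the same component? yes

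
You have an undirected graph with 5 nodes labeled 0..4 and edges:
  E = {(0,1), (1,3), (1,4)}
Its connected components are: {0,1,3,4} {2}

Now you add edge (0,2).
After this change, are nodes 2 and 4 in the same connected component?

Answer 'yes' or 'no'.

Initial components: {0,1,3,4} {2}
Adding edge (0,2): merges {0,1,3,4} and {2}.
New components: {0,1,2,3,4}
Are 2 and 4 in the same component? yes

Answer: yes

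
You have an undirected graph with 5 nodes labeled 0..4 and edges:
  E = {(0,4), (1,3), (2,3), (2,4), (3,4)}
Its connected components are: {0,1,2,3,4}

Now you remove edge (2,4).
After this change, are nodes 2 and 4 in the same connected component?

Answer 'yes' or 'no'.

Answer: yes

Derivation:
Initial components: {0,1,2,3,4}
Removing edge (2,4): not a bridge — component count unchanged at 1.
New components: {0,1,2,3,4}
Are 2 and 4 in the same component? yes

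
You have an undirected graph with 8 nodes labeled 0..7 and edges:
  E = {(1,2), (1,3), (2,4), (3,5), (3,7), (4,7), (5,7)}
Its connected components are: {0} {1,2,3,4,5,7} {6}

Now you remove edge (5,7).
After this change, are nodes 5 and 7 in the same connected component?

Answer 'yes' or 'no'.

Initial components: {0} {1,2,3,4,5,7} {6}
Removing edge (5,7): not a bridge — component count unchanged at 3.
New components: {0} {1,2,3,4,5,7} {6}
Are 5 and 7 in the same component? yes

Answer: yes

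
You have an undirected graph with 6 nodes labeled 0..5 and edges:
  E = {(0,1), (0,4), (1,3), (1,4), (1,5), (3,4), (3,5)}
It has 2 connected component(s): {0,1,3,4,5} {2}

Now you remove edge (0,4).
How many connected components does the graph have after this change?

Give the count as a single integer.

Initial component count: 2
Remove (0,4): not a bridge. Count unchanged: 2.
  After removal, components: {0,1,3,4,5} {2}
New component count: 2

Answer: 2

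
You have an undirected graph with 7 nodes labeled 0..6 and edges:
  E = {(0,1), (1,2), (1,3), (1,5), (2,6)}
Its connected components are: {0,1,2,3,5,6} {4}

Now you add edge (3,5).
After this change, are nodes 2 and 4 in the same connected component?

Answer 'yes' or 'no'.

Initial components: {0,1,2,3,5,6} {4}
Adding edge (3,5): both already in same component {0,1,2,3,5,6}. No change.
New components: {0,1,2,3,5,6} {4}
Are 2 and 4 in the same component? no

Answer: no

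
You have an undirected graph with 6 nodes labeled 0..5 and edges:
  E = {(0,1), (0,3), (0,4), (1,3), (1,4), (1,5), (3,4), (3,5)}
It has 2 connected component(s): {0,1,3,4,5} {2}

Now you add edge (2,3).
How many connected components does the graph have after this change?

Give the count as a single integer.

Initial component count: 2
Add (2,3): merges two components. Count decreases: 2 -> 1.
New component count: 1

Answer: 1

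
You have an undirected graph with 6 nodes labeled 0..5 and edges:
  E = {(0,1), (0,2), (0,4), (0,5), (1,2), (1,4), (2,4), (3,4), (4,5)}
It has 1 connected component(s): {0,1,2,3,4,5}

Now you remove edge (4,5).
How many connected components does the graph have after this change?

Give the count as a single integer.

Answer: 1

Derivation:
Initial component count: 1
Remove (4,5): not a bridge. Count unchanged: 1.
  After removal, components: {0,1,2,3,4,5}
New component count: 1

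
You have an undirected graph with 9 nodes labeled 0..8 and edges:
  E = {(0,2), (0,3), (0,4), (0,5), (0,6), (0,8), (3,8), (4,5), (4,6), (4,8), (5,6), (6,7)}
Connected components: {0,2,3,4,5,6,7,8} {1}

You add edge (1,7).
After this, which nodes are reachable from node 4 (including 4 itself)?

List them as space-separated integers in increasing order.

Answer: 0 1 2 3 4 5 6 7 8

Derivation:
Before: nodes reachable from 4: {0,2,3,4,5,6,7,8}
Adding (1,7): merges 4's component with another. Reachability grows.
After: nodes reachable from 4: {0,1,2,3,4,5,6,7,8}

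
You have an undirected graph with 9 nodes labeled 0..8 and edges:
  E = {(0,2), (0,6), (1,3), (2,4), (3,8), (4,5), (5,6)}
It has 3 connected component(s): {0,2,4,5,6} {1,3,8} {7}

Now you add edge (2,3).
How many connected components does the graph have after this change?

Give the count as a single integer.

Initial component count: 3
Add (2,3): merges two components. Count decreases: 3 -> 2.
New component count: 2

Answer: 2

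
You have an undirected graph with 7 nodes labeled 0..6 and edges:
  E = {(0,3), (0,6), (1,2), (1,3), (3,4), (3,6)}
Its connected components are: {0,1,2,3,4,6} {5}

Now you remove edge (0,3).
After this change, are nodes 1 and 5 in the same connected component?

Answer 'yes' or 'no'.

Answer: no

Derivation:
Initial components: {0,1,2,3,4,6} {5}
Removing edge (0,3): not a bridge — component count unchanged at 2.
New components: {0,1,2,3,4,6} {5}
Are 1 and 5 in the same component? no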